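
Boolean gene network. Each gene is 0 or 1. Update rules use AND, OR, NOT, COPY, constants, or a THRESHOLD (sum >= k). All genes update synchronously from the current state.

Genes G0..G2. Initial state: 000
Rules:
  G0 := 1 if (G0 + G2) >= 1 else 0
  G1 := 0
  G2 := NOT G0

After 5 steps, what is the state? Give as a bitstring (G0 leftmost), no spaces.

Step 1: G0=(0+0>=1)=0 G1=0(const) G2=NOT G0=NOT 0=1 -> 001
Step 2: G0=(0+1>=1)=1 G1=0(const) G2=NOT G0=NOT 0=1 -> 101
Step 3: G0=(1+1>=1)=1 G1=0(const) G2=NOT G0=NOT 1=0 -> 100
Step 4: G0=(1+0>=1)=1 G1=0(const) G2=NOT G0=NOT 1=0 -> 100
Step 5: G0=(1+0>=1)=1 G1=0(const) G2=NOT G0=NOT 1=0 -> 100

100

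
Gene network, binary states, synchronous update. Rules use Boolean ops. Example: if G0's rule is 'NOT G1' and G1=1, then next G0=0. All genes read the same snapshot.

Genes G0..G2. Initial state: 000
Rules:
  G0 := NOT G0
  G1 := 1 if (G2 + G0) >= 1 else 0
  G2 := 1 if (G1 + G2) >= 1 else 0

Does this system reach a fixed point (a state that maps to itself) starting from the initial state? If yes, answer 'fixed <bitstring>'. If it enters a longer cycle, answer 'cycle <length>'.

Answer: cycle 2

Derivation:
Step 0: 000
Step 1: G0=NOT G0=NOT 0=1 G1=(0+0>=1)=0 G2=(0+0>=1)=0 -> 100
Step 2: G0=NOT G0=NOT 1=0 G1=(0+1>=1)=1 G2=(0+0>=1)=0 -> 010
Step 3: G0=NOT G0=NOT 0=1 G1=(0+0>=1)=0 G2=(1+0>=1)=1 -> 101
Step 4: G0=NOT G0=NOT 1=0 G1=(1+1>=1)=1 G2=(0+1>=1)=1 -> 011
Step 5: G0=NOT G0=NOT 0=1 G1=(1+0>=1)=1 G2=(1+1>=1)=1 -> 111
Step 6: G0=NOT G0=NOT 1=0 G1=(1+1>=1)=1 G2=(1+1>=1)=1 -> 011
Cycle of length 2 starting at step 4 -> no fixed point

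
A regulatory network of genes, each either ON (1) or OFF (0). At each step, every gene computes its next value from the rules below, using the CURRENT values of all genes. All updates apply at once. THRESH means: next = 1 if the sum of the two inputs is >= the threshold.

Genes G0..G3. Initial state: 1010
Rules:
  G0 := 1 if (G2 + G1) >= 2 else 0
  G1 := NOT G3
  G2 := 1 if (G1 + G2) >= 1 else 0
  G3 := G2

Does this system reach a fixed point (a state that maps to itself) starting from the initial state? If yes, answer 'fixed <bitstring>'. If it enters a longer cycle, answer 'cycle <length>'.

Answer: fixed 0011

Derivation:
Step 0: 1010
Step 1: G0=(1+0>=2)=0 G1=NOT G3=NOT 0=1 G2=(0+1>=1)=1 G3=G2=1 -> 0111
Step 2: G0=(1+1>=2)=1 G1=NOT G3=NOT 1=0 G2=(1+1>=1)=1 G3=G2=1 -> 1011
Step 3: G0=(1+0>=2)=0 G1=NOT G3=NOT 1=0 G2=(0+1>=1)=1 G3=G2=1 -> 0011
Step 4: G0=(1+0>=2)=0 G1=NOT G3=NOT 1=0 G2=(0+1>=1)=1 G3=G2=1 -> 0011
Fixed point reached at step 3: 0011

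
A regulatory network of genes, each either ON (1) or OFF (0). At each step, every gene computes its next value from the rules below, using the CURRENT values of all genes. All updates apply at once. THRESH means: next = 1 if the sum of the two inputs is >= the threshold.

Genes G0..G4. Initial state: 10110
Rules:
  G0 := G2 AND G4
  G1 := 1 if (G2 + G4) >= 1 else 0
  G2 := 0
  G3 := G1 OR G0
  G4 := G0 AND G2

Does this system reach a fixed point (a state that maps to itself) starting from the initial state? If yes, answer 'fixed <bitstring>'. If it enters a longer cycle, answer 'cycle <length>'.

Step 0: 10110
Step 1: G0=G2&G4=1&0=0 G1=(1+0>=1)=1 G2=0(const) G3=G1|G0=0|1=1 G4=G0&G2=1&1=1 -> 01011
Step 2: G0=G2&G4=0&1=0 G1=(0+1>=1)=1 G2=0(const) G3=G1|G0=1|0=1 G4=G0&G2=0&0=0 -> 01010
Step 3: G0=G2&G4=0&0=0 G1=(0+0>=1)=0 G2=0(const) G3=G1|G0=1|0=1 G4=G0&G2=0&0=0 -> 00010
Step 4: G0=G2&G4=0&0=0 G1=(0+0>=1)=0 G2=0(const) G3=G1|G0=0|0=0 G4=G0&G2=0&0=0 -> 00000
Step 5: G0=G2&G4=0&0=0 G1=(0+0>=1)=0 G2=0(const) G3=G1|G0=0|0=0 G4=G0&G2=0&0=0 -> 00000
Fixed point reached at step 4: 00000

Answer: fixed 00000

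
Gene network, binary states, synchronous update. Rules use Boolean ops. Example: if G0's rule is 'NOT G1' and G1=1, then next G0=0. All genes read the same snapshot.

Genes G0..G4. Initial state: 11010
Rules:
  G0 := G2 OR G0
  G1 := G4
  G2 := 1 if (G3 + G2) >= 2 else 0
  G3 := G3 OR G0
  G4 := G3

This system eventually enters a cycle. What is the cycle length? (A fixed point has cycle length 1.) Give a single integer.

Step 0: 11010
Step 1: G0=G2|G0=0|1=1 G1=G4=0 G2=(1+0>=2)=0 G3=G3|G0=1|1=1 G4=G3=1 -> 10011
Step 2: G0=G2|G0=0|1=1 G1=G4=1 G2=(1+0>=2)=0 G3=G3|G0=1|1=1 G4=G3=1 -> 11011
Step 3: G0=G2|G0=0|1=1 G1=G4=1 G2=(1+0>=2)=0 G3=G3|G0=1|1=1 G4=G3=1 -> 11011
State from step 3 equals state from step 2 -> cycle length 1

Answer: 1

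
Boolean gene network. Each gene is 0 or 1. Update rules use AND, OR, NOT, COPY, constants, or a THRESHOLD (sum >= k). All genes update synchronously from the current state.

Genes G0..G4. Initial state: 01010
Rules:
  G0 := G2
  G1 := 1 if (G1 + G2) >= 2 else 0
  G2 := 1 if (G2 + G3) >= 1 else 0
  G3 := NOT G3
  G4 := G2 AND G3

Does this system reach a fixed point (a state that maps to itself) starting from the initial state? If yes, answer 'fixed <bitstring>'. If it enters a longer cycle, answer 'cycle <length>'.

Answer: cycle 2

Derivation:
Step 0: 01010
Step 1: G0=G2=0 G1=(1+0>=2)=0 G2=(0+1>=1)=1 G3=NOT G3=NOT 1=0 G4=G2&G3=0&1=0 -> 00100
Step 2: G0=G2=1 G1=(0+1>=2)=0 G2=(1+0>=1)=1 G3=NOT G3=NOT 0=1 G4=G2&G3=1&0=0 -> 10110
Step 3: G0=G2=1 G1=(0+1>=2)=0 G2=(1+1>=1)=1 G3=NOT G3=NOT 1=0 G4=G2&G3=1&1=1 -> 10101
Step 4: G0=G2=1 G1=(0+1>=2)=0 G2=(1+0>=1)=1 G3=NOT G3=NOT 0=1 G4=G2&G3=1&0=0 -> 10110
Cycle of length 2 starting at step 2 -> no fixed point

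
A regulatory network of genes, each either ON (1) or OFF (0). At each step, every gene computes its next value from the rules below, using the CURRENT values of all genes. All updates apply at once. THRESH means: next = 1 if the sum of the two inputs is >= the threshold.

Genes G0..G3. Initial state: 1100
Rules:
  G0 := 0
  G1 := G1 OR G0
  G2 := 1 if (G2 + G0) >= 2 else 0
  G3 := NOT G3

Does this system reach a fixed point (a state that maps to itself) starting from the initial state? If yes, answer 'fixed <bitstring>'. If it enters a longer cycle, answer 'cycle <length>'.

Step 0: 1100
Step 1: G0=0(const) G1=G1|G0=1|1=1 G2=(0+1>=2)=0 G3=NOT G3=NOT 0=1 -> 0101
Step 2: G0=0(const) G1=G1|G0=1|0=1 G2=(0+0>=2)=0 G3=NOT G3=NOT 1=0 -> 0100
Step 3: G0=0(const) G1=G1|G0=1|0=1 G2=(0+0>=2)=0 G3=NOT G3=NOT 0=1 -> 0101
Cycle of length 2 starting at step 1 -> no fixed point

Answer: cycle 2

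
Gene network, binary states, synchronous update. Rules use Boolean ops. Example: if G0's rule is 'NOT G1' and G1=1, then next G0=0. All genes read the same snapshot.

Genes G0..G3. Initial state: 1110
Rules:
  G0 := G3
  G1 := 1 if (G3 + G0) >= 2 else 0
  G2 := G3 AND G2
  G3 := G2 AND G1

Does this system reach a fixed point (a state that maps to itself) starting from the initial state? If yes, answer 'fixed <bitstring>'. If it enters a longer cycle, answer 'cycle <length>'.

Answer: fixed 0000

Derivation:
Step 0: 1110
Step 1: G0=G3=0 G1=(0+1>=2)=0 G2=G3&G2=0&1=0 G3=G2&G1=1&1=1 -> 0001
Step 2: G0=G3=1 G1=(1+0>=2)=0 G2=G3&G2=1&0=0 G3=G2&G1=0&0=0 -> 1000
Step 3: G0=G3=0 G1=(0+1>=2)=0 G2=G3&G2=0&0=0 G3=G2&G1=0&0=0 -> 0000
Step 4: G0=G3=0 G1=(0+0>=2)=0 G2=G3&G2=0&0=0 G3=G2&G1=0&0=0 -> 0000
Fixed point reached at step 3: 0000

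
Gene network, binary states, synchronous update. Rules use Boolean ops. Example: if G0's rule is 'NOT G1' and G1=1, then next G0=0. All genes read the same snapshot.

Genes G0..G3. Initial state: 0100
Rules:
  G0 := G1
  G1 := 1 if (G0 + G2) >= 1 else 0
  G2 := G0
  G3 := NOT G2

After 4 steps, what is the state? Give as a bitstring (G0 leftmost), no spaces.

Step 1: G0=G1=1 G1=(0+0>=1)=0 G2=G0=0 G3=NOT G2=NOT 0=1 -> 1001
Step 2: G0=G1=0 G1=(1+0>=1)=1 G2=G0=1 G3=NOT G2=NOT 0=1 -> 0111
Step 3: G0=G1=1 G1=(0+1>=1)=1 G2=G0=0 G3=NOT G2=NOT 1=0 -> 1100
Step 4: G0=G1=1 G1=(1+0>=1)=1 G2=G0=1 G3=NOT G2=NOT 0=1 -> 1111

1111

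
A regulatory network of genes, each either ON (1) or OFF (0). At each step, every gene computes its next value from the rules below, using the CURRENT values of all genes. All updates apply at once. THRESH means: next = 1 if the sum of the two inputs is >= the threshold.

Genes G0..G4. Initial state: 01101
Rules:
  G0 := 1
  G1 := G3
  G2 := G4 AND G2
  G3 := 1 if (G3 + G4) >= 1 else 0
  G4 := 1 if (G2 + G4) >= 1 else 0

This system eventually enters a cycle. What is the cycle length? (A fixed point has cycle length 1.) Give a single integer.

Answer: 1

Derivation:
Step 0: 01101
Step 1: G0=1(const) G1=G3=0 G2=G4&G2=1&1=1 G3=(0+1>=1)=1 G4=(1+1>=1)=1 -> 10111
Step 2: G0=1(const) G1=G3=1 G2=G4&G2=1&1=1 G3=(1+1>=1)=1 G4=(1+1>=1)=1 -> 11111
Step 3: G0=1(const) G1=G3=1 G2=G4&G2=1&1=1 G3=(1+1>=1)=1 G4=(1+1>=1)=1 -> 11111
State from step 3 equals state from step 2 -> cycle length 1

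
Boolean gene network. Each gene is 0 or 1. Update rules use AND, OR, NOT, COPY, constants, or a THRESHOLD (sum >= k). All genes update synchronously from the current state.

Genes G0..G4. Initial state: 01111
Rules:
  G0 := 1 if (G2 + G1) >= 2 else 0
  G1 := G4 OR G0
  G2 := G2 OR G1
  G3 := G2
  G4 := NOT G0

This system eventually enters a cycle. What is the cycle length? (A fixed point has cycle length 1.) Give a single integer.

Step 0: 01111
Step 1: G0=(1+1>=2)=1 G1=G4|G0=1|0=1 G2=G2|G1=1|1=1 G3=G2=1 G4=NOT G0=NOT 0=1 -> 11111
Step 2: G0=(1+1>=2)=1 G1=G4|G0=1|1=1 G2=G2|G1=1|1=1 G3=G2=1 G4=NOT G0=NOT 1=0 -> 11110
Step 3: G0=(1+1>=2)=1 G1=G4|G0=0|1=1 G2=G2|G1=1|1=1 G3=G2=1 G4=NOT G0=NOT 1=0 -> 11110
State from step 3 equals state from step 2 -> cycle length 1

Answer: 1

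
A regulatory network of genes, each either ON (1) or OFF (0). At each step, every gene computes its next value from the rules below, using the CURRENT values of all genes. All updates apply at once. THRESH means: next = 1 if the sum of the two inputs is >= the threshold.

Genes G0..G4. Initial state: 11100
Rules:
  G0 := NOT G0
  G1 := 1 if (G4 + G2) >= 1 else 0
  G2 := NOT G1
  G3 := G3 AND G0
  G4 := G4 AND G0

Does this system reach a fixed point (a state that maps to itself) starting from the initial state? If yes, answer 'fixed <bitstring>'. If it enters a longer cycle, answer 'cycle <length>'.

Answer: cycle 4

Derivation:
Step 0: 11100
Step 1: G0=NOT G0=NOT 1=0 G1=(0+1>=1)=1 G2=NOT G1=NOT 1=0 G3=G3&G0=0&1=0 G4=G4&G0=0&1=0 -> 01000
Step 2: G0=NOT G0=NOT 0=1 G1=(0+0>=1)=0 G2=NOT G1=NOT 1=0 G3=G3&G0=0&0=0 G4=G4&G0=0&0=0 -> 10000
Step 3: G0=NOT G0=NOT 1=0 G1=(0+0>=1)=0 G2=NOT G1=NOT 0=1 G3=G3&G0=0&1=0 G4=G4&G0=0&1=0 -> 00100
Step 4: G0=NOT G0=NOT 0=1 G1=(0+1>=1)=1 G2=NOT G1=NOT 0=1 G3=G3&G0=0&0=0 G4=G4&G0=0&0=0 -> 11100
Cycle of length 4 starting at step 0 -> no fixed point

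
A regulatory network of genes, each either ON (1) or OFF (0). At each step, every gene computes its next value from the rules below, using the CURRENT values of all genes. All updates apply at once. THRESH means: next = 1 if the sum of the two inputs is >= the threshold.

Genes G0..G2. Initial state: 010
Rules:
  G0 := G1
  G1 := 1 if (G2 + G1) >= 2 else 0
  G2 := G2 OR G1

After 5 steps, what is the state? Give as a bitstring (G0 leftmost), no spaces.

Step 1: G0=G1=1 G1=(0+1>=2)=0 G2=G2|G1=0|1=1 -> 101
Step 2: G0=G1=0 G1=(1+0>=2)=0 G2=G2|G1=1|0=1 -> 001
Step 3: G0=G1=0 G1=(1+0>=2)=0 G2=G2|G1=1|0=1 -> 001
Step 4: G0=G1=0 G1=(1+0>=2)=0 G2=G2|G1=1|0=1 -> 001
Step 5: G0=G1=0 G1=(1+0>=2)=0 G2=G2|G1=1|0=1 -> 001

001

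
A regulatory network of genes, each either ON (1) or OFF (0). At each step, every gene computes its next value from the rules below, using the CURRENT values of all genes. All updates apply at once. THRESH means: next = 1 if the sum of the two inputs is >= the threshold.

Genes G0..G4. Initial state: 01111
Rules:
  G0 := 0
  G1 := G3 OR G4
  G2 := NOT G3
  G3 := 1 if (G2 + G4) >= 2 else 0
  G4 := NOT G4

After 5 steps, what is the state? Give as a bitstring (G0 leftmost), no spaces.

Step 1: G0=0(const) G1=G3|G4=1|1=1 G2=NOT G3=NOT 1=0 G3=(1+1>=2)=1 G4=NOT G4=NOT 1=0 -> 01010
Step 2: G0=0(const) G1=G3|G4=1|0=1 G2=NOT G3=NOT 1=0 G3=(0+0>=2)=0 G4=NOT G4=NOT 0=1 -> 01001
Step 3: G0=0(const) G1=G3|G4=0|1=1 G2=NOT G3=NOT 0=1 G3=(0+1>=2)=0 G4=NOT G4=NOT 1=0 -> 01100
Step 4: G0=0(const) G1=G3|G4=0|0=0 G2=NOT G3=NOT 0=1 G3=(1+0>=2)=0 G4=NOT G4=NOT 0=1 -> 00101
Step 5: G0=0(const) G1=G3|G4=0|1=1 G2=NOT G3=NOT 0=1 G3=(1+1>=2)=1 G4=NOT G4=NOT 1=0 -> 01110

01110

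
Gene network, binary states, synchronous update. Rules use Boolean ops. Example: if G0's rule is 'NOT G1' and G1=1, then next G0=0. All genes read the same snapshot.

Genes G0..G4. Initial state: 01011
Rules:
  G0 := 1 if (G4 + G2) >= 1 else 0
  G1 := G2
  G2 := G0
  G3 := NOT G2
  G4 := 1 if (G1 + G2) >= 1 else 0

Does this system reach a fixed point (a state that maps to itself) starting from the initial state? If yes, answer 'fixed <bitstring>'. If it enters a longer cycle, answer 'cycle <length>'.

Answer: fixed 11101

Derivation:
Step 0: 01011
Step 1: G0=(1+0>=1)=1 G1=G2=0 G2=G0=0 G3=NOT G2=NOT 0=1 G4=(1+0>=1)=1 -> 10011
Step 2: G0=(1+0>=1)=1 G1=G2=0 G2=G0=1 G3=NOT G2=NOT 0=1 G4=(0+0>=1)=0 -> 10110
Step 3: G0=(0+1>=1)=1 G1=G2=1 G2=G0=1 G3=NOT G2=NOT 1=0 G4=(0+1>=1)=1 -> 11101
Step 4: G0=(1+1>=1)=1 G1=G2=1 G2=G0=1 G3=NOT G2=NOT 1=0 G4=(1+1>=1)=1 -> 11101
Fixed point reached at step 3: 11101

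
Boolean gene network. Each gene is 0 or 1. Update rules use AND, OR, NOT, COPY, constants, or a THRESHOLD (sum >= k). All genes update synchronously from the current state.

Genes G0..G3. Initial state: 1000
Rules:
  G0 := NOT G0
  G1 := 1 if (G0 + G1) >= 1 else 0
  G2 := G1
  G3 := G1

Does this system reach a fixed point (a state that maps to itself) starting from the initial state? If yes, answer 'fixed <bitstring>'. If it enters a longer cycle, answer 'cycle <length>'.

Step 0: 1000
Step 1: G0=NOT G0=NOT 1=0 G1=(1+0>=1)=1 G2=G1=0 G3=G1=0 -> 0100
Step 2: G0=NOT G0=NOT 0=1 G1=(0+1>=1)=1 G2=G1=1 G3=G1=1 -> 1111
Step 3: G0=NOT G0=NOT 1=0 G1=(1+1>=1)=1 G2=G1=1 G3=G1=1 -> 0111
Step 4: G0=NOT G0=NOT 0=1 G1=(0+1>=1)=1 G2=G1=1 G3=G1=1 -> 1111
Cycle of length 2 starting at step 2 -> no fixed point

Answer: cycle 2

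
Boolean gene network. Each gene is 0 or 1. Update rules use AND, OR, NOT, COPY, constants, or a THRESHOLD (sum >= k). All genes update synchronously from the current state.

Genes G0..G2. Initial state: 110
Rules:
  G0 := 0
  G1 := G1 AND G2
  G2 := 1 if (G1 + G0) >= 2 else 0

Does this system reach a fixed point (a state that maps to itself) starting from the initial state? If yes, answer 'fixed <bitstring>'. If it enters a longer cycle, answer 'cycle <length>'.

Answer: fixed 000

Derivation:
Step 0: 110
Step 1: G0=0(const) G1=G1&G2=1&0=0 G2=(1+1>=2)=1 -> 001
Step 2: G0=0(const) G1=G1&G2=0&1=0 G2=(0+0>=2)=0 -> 000
Step 3: G0=0(const) G1=G1&G2=0&0=0 G2=(0+0>=2)=0 -> 000
Fixed point reached at step 2: 000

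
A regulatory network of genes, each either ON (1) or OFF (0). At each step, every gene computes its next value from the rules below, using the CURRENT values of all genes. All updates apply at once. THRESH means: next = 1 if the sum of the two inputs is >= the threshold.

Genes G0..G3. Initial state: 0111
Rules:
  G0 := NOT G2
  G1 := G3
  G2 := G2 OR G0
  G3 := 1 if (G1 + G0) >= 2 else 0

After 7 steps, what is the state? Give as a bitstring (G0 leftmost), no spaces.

Step 1: G0=NOT G2=NOT 1=0 G1=G3=1 G2=G2|G0=1|0=1 G3=(1+0>=2)=0 -> 0110
Step 2: G0=NOT G2=NOT 1=0 G1=G3=0 G2=G2|G0=1|0=1 G3=(1+0>=2)=0 -> 0010
Step 3: G0=NOT G2=NOT 1=0 G1=G3=0 G2=G2|G0=1|0=1 G3=(0+0>=2)=0 -> 0010
Step 4: G0=NOT G2=NOT 1=0 G1=G3=0 G2=G2|G0=1|0=1 G3=(0+0>=2)=0 -> 0010
Step 5: G0=NOT G2=NOT 1=0 G1=G3=0 G2=G2|G0=1|0=1 G3=(0+0>=2)=0 -> 0010
Step 6: G0=NOT G2=NOT 1=0 G1=G3=0 G2=G2|G0=1|0=1 G3=(0+0>=2)=0 -> 0010
Step 7: G0=NOT G2=NOT 1=0 G1=G3=0 G2=G2|G0=1|0=1 G3=(0+0>=2)=0 -> 0010

0010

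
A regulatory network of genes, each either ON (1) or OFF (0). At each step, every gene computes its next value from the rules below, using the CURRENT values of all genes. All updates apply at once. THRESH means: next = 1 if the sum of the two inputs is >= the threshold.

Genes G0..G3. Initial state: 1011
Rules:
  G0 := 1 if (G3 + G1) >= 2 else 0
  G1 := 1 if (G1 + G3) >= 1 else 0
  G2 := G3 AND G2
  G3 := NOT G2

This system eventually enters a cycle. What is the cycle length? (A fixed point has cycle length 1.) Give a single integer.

Step 0: 1011
Step 1: G0=(1+0>=2)=0 G1=(0+1>=1)=1 G2=G3&G2=1&1=1 G3=NOT G2=NOT 1=0 -> 0110
Step 2: G0=(0+1>=2)=0 G1=(1+0>=1)=1 G2=G3&G2=0&1=0 G3=NOT G2=NOT 1=0 -> 0100
Step 3: G0=(0+1>=2)=0 G1=(1+0>=1)=1 G2=G3&G2=0&0=0 G3=NOT G2=NOT 0=1 -> 0101
Step 4: G0=(1+1>=2)=1 G1=(1+1>=1)=1 G2=G3&G2=1&0=0 G3=NOT G2=NOT 0=1 -> 1101
Step 5: G0=(1+1>=2)=1 G1=(1+1>=1)=1 G2=G3&G2=1&0=0 G3=NOT G2=NOT 0=1 -> 1101
State from step 5 equals state from step 4 -> cycle length 1

Answer: 1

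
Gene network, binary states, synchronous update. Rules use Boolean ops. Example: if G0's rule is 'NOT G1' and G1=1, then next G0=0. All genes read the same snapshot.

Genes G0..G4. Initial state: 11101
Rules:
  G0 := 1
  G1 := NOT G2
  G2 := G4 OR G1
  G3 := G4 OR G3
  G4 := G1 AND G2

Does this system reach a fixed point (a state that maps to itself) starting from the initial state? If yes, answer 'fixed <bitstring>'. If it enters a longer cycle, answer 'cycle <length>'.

Step 0: 11101
Step 1: G0=1(const) G1=NOT G2=NOT 1=0 G2=G4|G1=1|1=1 G3=G4|G3=1|0=1 G4=G1&G2=1&1=1 -> 10111
Step 2: G0=1(const) G1=NOT G2=NOT 1=0 G2=G4|G1=1|0=1 G3=G4|G3=1|1=1 G4=G1&G2=0&1=0 -> 10110
Step 3: G0=1(const) G1=NOT G2=NOT 1=0 G2=G4|G1=0|0=0 G3=G4|G3=0|1=1 G4=G1&G2=0&1=0 -> 10010
Step 4: G0=1(const) G1=NOT G2=NOT 0=1 G2=G4|G1=0|0=0 G3=G4|G3=0|1=1 G4=G1&G2=0&0=0 -> 11010
Step 5: G0=1(const) G1=NOT G2=NOT 0=1 G2=G4|G1=0|1=1 G3=G4|G3=0|1=1 G4=G1&G2=1&0=0 -> 11110
Step 6: G0=1(const) G1=NOT G2=NOT 1=0 G2=G4|G1=0|1=1 G3=G4|G3=0|1=1 G4=G1&G2=1&1=1 -> 10111
Cycle of length 5 starting at step 1 -> no fixed point

Answer: cycle 5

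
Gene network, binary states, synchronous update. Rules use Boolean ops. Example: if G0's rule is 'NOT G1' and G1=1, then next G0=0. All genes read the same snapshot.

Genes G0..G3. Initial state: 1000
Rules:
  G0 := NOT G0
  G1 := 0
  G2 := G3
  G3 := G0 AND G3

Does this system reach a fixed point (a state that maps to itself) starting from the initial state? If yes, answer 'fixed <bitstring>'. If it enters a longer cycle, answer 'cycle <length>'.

Step 0: 1000
Step 1: G0=NOT G0=NOT 1=0 G1=0(const) G2=G3=0 G3=G0&G3=1&0=0 -> 0000
Step 2: G0=NOT G0=NOT 0=1 G1=0(const) G2=G3=0 G3=G0&G3=0&0=0 -> 1000
Cycle of length 2 starting at step 0 -> no fixed point

Answer: cycle 2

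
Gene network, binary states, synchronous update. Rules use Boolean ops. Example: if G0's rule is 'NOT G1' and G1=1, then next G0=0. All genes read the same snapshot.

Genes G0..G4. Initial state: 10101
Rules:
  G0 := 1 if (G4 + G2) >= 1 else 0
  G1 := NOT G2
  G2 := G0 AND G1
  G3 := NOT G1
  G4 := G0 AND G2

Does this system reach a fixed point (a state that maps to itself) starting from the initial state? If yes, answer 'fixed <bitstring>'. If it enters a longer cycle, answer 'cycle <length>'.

Answer: fixed 01000

Derivation:
Step 0: 10101
Step 1: G0=(1+1>=1)=1 G1=NOT G2=NOT 1=0 G2=G0&G1=1&0=0 G3=NOT G1=NOT 0=1 G4=G0&G2=1&1=1 -> 10011
Step 2: G0=(1+0>=1)=1 G1=NOT G2=NOT 0=1 G2=G0&G1=1&0=0 G3=NOT G1=NOT 0=1 G4=G0&G2=1&0=0 -> 11010
Step 3: G0=(0+0>=1)=0 G1=NOT G2=NOT 0=1 G2=G0&G1=1&1=1 G3=NOT G1=NOT 1=0 G4=G0&G2=1&0=0 -> 01100
Step 4: G0=(0+1>=1)=1 G1=NOT G2=NOT 1=0 G2=G0&G1=0&1=0 G3=NOT G1=NOT 1=0 G4=G0&G2=0&1=0 -> 10000
Step 5: G0=(0+0>=1)=0 G1=NOT G2=NOT 0=1 G2=G0&G1=1&0=0 G3=NOT G1=NOT 0=1 G4=G0&G2=1&0=0 -> 01010
Step 6: G0=(0+0>=1)=0 G1=NOT G2=NOT 0=1 G2=G0&G1=0&1=0 G3=NOT G1=NOT 1=0 G4=G0&G2=0&0=0 -> 01000
Step 7: G0=(0+0>=1)=0 G1=NOT G2=NOT 0=1 G2=G0&G1=0&1=0 G3=NOT G1=NOT 1=0 G4=G0&G2=0&0=0 -> 01000
Fixed point reached at step 6: 01000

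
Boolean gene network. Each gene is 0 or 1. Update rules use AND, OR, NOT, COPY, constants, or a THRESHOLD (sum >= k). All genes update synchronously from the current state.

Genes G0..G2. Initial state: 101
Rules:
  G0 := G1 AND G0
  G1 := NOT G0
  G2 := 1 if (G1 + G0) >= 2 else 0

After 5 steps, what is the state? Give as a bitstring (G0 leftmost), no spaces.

Step 1: G0=G1&G0=0&1=0 G1=NOT G0=NOT 1=0 G2=(0+1>=2)=0 -> 000
Step 2: G0=G1&G0=0&0=0 G1=NOT G0=NOT 0=1 G2=(0+0>=2)=0 -> 010
Step 3: G0=G1&G0=1&0=0 G1=NOT G0=NOT 0=1 G2=(1+0>=2)=0 -> 010
Step 4: G0=G1&G0=1&0=0 G1=NOT G0=NOT 0=1 G2=(1+0>=2)=0 -> 010
Step 5: G0=G1&G0=1&0=0 G1=NOT G0=NOT 0=1 G2=(1+0>=2)=0 -> 010

010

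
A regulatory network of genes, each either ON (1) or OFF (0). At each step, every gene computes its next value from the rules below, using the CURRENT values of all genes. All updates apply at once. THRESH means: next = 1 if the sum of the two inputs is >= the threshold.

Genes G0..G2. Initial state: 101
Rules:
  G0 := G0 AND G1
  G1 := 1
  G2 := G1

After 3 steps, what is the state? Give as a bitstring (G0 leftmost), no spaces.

Step 1: G0=G0&G1=1&0=0 G1=1(const) G2=G1=0 -> 010
Step 2: G0=G0&G1=0&1=0 G1=1(const) G2=G1=1 -> 011
Step 3: G0=G0&G1=0&1=0 G1=1(const) G2=G1=1 -> 011

011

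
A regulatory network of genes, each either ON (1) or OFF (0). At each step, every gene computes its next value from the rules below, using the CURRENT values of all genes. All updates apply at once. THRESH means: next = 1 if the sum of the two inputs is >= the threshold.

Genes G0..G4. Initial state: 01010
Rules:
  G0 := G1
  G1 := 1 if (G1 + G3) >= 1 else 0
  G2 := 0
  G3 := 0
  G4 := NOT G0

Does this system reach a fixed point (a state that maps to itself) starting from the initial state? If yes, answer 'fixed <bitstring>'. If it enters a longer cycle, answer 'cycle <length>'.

Step 0: 01010
Step 1: G0=G1=1 G1=(1+1>=1)=1 G2=0(const) G3=0(const) G4=NOT G0=NOT 0=1 -> 11001
Step 2: G0=G1=1 G1=(1+0>=1)=1 G2=0(const) G3=0(const) G4=NOT G0=NOT 1=0 -> 11000
Step 3: G0=G1=1 G1=(1+0>=1)=1 G2=0(const) G3=0(const) G4=NOT G0=NOT 1=0 -> 11000
Fixed point reached at step 2: 11000

Answer: fixed 11000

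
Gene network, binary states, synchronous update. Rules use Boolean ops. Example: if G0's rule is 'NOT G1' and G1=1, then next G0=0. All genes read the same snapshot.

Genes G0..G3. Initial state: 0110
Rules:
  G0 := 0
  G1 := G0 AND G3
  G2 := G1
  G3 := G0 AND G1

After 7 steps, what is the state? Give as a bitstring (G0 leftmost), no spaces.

Step 1: G0=0(const) G1=G0&G3=0&0=0 G2=G1=1 G3=G0&G1=0&1=0 -> 0010
Step 2: G0=0(const) G1=G0&G3=0&0=0 G2=G1=0 G3=G0&G1=0&0=0 -> 0000
Step 3: G0=0(const) G1=G0&G3=0&0=0 G2=G1=0 G3=G0&G1=0&0=0 -> 0000
Step 4: G0=0(const) G1=G0&G3=0&0=0 G2=G1=0 G3=G0&G1=0&0=0 -> 0000
Step 5: G0=0(const) G1=G0&G3=0&0=0 G2=G1=0 G3=G0&G1=0&0=0 -> 0000
Step 6: G0=0(const) G1=G0&G3=0&0=0 G2=G1=0 G3=G0&G1=0&0=0 -> 0000
Step 7: G0=0(const) G1=G0&G3=0&0=0 G2=G1=0 G3=G0&G1=0&0=0 -> 0000

0000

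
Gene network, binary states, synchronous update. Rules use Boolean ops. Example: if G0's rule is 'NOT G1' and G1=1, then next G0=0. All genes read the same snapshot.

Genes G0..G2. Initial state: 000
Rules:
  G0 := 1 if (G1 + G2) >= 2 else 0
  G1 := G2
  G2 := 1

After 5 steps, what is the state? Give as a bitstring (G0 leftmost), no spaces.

Step 1: G0=(0+0>=2)=0 G1=G2=0 G2=1(const) -> 001
Step 2: G0=(0+1>=2)=0 G1=G2=1 G2=1(const) -> 011
Step 3: G0=(1+1>=2)=1 G1=G2=1 G2=1(const) -> 111
Step 4: G0=(1+1>=2)=1 G1=G2=1 G2=1(const) -> 111
Step 5: G0=(1+1>=2)=1 G1=G2=1 G2=1(const) -> 111

111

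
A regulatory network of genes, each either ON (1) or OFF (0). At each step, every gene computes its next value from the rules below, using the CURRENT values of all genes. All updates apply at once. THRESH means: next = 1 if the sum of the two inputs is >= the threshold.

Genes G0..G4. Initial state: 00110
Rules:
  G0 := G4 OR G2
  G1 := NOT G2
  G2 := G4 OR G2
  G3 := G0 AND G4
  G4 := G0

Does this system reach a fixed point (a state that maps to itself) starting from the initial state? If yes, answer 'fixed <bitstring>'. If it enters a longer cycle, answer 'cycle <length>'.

Answer: fixed 10111

Derivation:
Step 0: 00110
Step 1: G0=G4|G2=0|1=1 G1=NOT G2=NOT 1=0 G2=G4|G2=0|1=1 G3=G0&G4=0&0=0 G4=G0=0 -> 10100
Step 2: G0=G4|G2=0|1=1 G1=NOT G2=NOT 1=0 G2=G4|G2=0|1=1 G3=G0&G4=1&0=0 G4=G0=1 -> 10101
Step 3: G0=G4|G2=1|1=1 G1=NOT G2=NOT 1=0 G2=G4|G2=1|1=1 G3=G0&G4=1&1=1 G4=G0=1 -> 10111
Step 4: G0=G4|G2=1|1=1 G1=NOT G2=NOT 1=0 G2=G4|G2=1|1=1 G3=G0&G4=1&1=1 G4=G0=1 -> 10111
Fixed point reached at step 3: 10111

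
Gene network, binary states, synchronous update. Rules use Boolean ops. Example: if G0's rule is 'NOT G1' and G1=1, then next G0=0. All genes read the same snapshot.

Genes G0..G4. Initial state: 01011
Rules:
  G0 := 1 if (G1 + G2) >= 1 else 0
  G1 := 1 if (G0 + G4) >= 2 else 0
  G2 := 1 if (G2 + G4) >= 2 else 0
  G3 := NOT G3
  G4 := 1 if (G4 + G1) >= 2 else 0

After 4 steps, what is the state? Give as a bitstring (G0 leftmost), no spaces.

Step 1: G0=(1+0>=1)=1 G1=(0+1>=2)=0 G2=(0+1>=2)=0 G3=NOT G3=NOT 1=0 G4=(1+1>=2)=1 -> 10001
Step 2: G0=(0+0>=1)=0 G1=(1+1>=2)=1 G2=(0+1>=2)=0 G3=NOT G3=NOT 0=1 G4=(1+0>=2)=0 -> 01010
Step 3: G0=(1+0>=1)=1 G1=(0+0>=2)=0 G2=(0+0>=2)=0 G3=NOT G3=NOT 1=0 G4=(0+1>=2)=0 -> 10000
Step 4: G0=(0+0>=1)=0 G1=(1+0>=2)=0 G2=(0+0>=2)=0 G3=NOT G3=NOT 0=1 G4=(0+0>=2)=0 -> 00010

00010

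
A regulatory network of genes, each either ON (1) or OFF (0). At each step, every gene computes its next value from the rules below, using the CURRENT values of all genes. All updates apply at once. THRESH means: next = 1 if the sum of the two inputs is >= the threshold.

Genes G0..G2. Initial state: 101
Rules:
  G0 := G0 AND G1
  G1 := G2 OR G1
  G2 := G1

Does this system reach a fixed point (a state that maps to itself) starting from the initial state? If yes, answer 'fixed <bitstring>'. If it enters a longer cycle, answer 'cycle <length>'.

Answer: fixed 011

Derivation:
Step 0: 101
Step 1: G0=G0&G1=1&0=0 G1=G2|G1=1|0=1 G2=G1=0 -> 010
Step 2: G0=G0&G1=0&1=0 G1=G2|G1=0|1=1 G2=G1=1 -> 011
Step 3: G0=G0&G1=0&1=0 G1=G2|G1=1|1=1 G2=G1=1 -> 011
Fixed point reached at step 2: 011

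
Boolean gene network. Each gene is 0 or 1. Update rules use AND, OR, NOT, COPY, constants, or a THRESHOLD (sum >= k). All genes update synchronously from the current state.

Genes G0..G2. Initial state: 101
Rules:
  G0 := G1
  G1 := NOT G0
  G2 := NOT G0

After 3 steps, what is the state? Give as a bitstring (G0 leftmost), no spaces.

Step 1: G0=G1=0 G1=NOT G0=NOT 1=0 G2=NOT G0=NOT 1=0 -> 000
Step 2: G0=G1=0 G1=NOT G0=NOT 0=1 G2=NOT G0=NOT 0=1 -> 011
Step 3: G0=G1=1 G1=NOT G0=NOT 0=1 G2=NOT G0=NOT 0=1 -> 111

111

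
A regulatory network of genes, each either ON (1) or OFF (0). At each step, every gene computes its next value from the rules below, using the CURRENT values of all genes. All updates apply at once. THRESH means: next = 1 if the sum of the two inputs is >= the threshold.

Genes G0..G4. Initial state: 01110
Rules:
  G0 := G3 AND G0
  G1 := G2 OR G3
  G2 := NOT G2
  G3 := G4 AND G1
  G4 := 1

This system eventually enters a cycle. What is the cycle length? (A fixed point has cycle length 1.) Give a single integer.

Answer: 2

Derivation:
Step 0: 01110
Step 1: G0=G3&G0=1&0=0 G1=G2|G3=1|1=1 G2=NOT G2=NOT 1=0 G3=G4&G1=0&1=0 G4=1(const) -> 01001
Step 2: G0=G3&G0=0&0=0 G1=G2|G3=0|0=0 G2=NOT G2=NOT 0=1 G3=G4&G1=1&1=1 G4=1(const) -> 00111
Step 3: G0=G3&G0=1&0=0 G1=G2|G3=1|1=1 G2=NOT G2=NOT 1=0 G3=G4&G1=1&0=0 G4=1(const) -> 01001
State from step 3 equals state from step 1 -> cycle length 2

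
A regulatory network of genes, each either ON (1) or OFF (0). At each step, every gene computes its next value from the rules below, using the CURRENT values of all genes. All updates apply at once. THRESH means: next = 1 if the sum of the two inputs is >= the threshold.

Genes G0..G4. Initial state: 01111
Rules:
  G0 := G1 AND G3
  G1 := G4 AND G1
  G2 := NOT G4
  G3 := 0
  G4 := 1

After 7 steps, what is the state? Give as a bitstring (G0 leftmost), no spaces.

Step 1: G0=G1&G3=1&1=1 G1=G4&G1=1&1=1 G2=NOT G4=NOT 1=0 G3=0(const) G4=1(const) -> 11001
Step 2: G0=G1&G3=1&0=0 G1=G4&G1=1&1=1 G2=NOT G4=NOT 1=0 G3=0(const) G4=1(const) -> 01001
Step 3: G0=G1&G3=1&0=0 G1=G4&G1=1&1=1 G2=NOT G4=NOT 1=0 G3=0(const) G4=1(const) -> 01001
Step 4: G0=G1&G3=1&0=0 G1=G4&G1=1&1=1 G2=NOT G4=NOT 1=0 G3=0(const) G4=1(const) -> 01001
Step 5: G0=G1&G3=1&0=0 G1=G4&G1=1&1=1 G2=NOT G4=NOT 1=0 G3=0(const) G4=1(const) -> 01001
Step 6: G0=G1&G3=1&0=0 G1=G4&G1=1&1=1 G2=NOT G4=NOT 1=0 G3=0(const) G4=1(const) -> 01001
Step 7: G0=G1&G3=1&0=0 G1=G4&G1=1&1=1 G2=NOT G4=NOT 1=0 G3=0(const) G4=1(const) -> 01001

01001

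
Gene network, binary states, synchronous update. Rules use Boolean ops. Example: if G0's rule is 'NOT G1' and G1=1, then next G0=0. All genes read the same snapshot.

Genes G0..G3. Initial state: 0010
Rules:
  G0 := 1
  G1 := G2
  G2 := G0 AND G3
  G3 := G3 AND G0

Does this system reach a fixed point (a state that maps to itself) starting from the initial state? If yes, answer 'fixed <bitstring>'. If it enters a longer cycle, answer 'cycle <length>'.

Step 0: 0010
Step 1: G0=1(const) G1=G2=1 G2=G0&G3=0&0=0 G3=G3&G0=0&0=0 -> 1100
Step 2: G0=1(const) G1=G2=0 G2=G0&G3=1&0=0 G3=G3&G0=0&1=0 -> 1000
Step 3: G0=1(const) G1=G2=0 G2=G0&G3=1&0=0 G3=G3&G0=0&1=0 -> 1000
Fixed point reached at step 2: 1000

Answer: fixed 1000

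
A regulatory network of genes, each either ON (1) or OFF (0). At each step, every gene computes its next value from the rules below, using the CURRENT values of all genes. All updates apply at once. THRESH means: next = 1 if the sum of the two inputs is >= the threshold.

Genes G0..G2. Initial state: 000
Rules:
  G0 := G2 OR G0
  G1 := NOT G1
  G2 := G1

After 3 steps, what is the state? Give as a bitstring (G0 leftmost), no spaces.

Step 1: G0=G2|G0=0|0=0 G1=NOT G1=NOT 0=1 G2=G1=0 -> 010
Step 2: G0=G2|G0=0|0=0 G1=NOT G1=NOT 1=0 G2=G1=1 -> 001
Step 3: G0=G2|G0=1|0=1 G1=NOT G1=NOT 0=1 G2=G1=0 -> 110

110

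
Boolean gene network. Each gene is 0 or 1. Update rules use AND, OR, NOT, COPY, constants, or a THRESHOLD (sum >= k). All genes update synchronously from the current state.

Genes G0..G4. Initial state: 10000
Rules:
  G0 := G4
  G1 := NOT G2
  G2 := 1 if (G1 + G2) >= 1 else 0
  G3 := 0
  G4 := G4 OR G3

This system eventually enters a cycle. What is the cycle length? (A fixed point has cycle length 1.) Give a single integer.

Step 0: 10000
Step 1: G0=G4=0 G1=NOT G2=NOT 0=1 G2=(0+0>=1)=0 G3=0(const) G4=G4|G3=0|0=0 -> 01000
Step 2: G0=G4=0 G1=NOT G2=NOT 0=1 G2=(1+0>=1)=1 G3=0(const) G4=G4|G3=0|0=0 -> 01100
Step 3: G0=G4=0 G1=NOT G2=NOT 1=0 G2=(1+1>=1)=1 G3=0(const) G4=G4|G3=0|0=0 -> 00100
Step 4: G0=G4=0 G1=NOT G2=NOT 1=0 G2=(0+1>=1)=1 G3=0(const) G4=G4|G3=0|0=0 -> 00100
State from step 4 equals state from step 3 -> cycle length 1

Answer: 1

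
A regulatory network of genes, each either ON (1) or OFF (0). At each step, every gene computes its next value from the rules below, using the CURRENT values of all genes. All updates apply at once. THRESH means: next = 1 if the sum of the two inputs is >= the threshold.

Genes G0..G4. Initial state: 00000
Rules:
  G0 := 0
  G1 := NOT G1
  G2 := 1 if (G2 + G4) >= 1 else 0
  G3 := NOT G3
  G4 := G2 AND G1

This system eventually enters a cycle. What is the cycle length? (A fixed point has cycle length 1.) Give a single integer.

Answer: 2

Derivation:
Step 0: 00000
Step 1: G0=0(const) G1=NOT G1=NOT 0=1 G2=(0+0>=1)=0 G3=NOT G3=NOT 0=1 G4=G2&G1=0&0=0 -> 01010
Step 2: G0=0(const) G1=NOT G1=NOT 1=0 G2=(0+0>=1)=0 G3=NOT G3=NOT 1=0 G4=G2&G1=0&1=0 -> 00000
State from step 2 equals state from step 0 -> cycle length 2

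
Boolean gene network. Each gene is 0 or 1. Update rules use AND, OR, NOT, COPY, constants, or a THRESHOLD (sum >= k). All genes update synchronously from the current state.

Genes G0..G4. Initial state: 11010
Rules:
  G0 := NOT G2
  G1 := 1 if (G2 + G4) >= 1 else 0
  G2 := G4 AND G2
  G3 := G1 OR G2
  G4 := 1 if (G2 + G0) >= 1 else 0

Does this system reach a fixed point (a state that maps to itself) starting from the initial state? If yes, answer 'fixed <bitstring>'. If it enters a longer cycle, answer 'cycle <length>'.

Step 0: 11010
Step 1: G0=NOT G2=NOT 0=1 G1=(0+0>=1)=0 G2=G4&G2=0&0=0 G3=G1|G2=1|0=1 G4=(0+1>=1)=1 -> 10011
Step 2: G0=NOT G2=NOT 0=1 G1=(0+1>=1)=1 G2=G4&G2=1&0=0 G3=G1|G2=0|0=0 G4=(0+1>=1)=1 -> 11001
Step 3: G0=NOT G2=NOT 0=1 G1=(0+1>=1)=1 G2=G4&G2=1&0=0 G3=G1|G2=1|0=1 G4=(0+1>=1)=1 -> 11011
Step 4: G0=NOT G2=NOT 0=1 G1=(0+1>=1)=1 G2=G4&G2=1&0=0 G3=G1|G2=1|0=1 G4=(0+1>=1)=1 -> 11011
Fixed point reached at step 3: 11011

Answer: fixed 11011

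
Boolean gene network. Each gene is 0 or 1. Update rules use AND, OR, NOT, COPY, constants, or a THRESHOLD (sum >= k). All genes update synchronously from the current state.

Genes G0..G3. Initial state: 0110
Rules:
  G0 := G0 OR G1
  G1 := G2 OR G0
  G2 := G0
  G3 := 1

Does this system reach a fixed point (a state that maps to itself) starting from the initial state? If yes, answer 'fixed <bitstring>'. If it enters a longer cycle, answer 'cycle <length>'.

Step 0: 0110
Step 1: G0=G0|G1=0|1=1 G1=G2|G0=1|0=1 G2=G0=0 G3=1(const) -> 1101
Step 2: G0=G0|G1=1|1=1 G1=G2|G0=0|1=1 G2=G0=1 G3=1(const) -> 1111
Step 3: G0=G0|G1=1|1=1 G1=G2|G0=1|1=1 G2=G0=1 G3=1(const) -> 1111
Fixed point reached at step 2: 1111

Answer: fixed 1111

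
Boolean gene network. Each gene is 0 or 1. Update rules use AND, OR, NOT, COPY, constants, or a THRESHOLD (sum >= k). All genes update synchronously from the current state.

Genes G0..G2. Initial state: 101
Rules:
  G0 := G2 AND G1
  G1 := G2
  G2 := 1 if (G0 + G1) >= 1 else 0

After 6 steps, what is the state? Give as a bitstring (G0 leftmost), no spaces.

Step 1: G0=G2&G1=1&0=0 G1=G2=1 G2=(1+0>=1)=1 -> 011
Step 2: G0=G2&G1=1&1=1 G1=G2=1 G2=(0+1>=1)=1 -> 111
Step 3: G0=G2&G1=1&1=1 G1=G2=1 G2=(1+1>=1)=1 -> 111
Step 4: G0=G2&G1=1&1=1 G1=G2=1 G2=(1+1>=1)=1 -> 111
Step 5: G0=G2&G1=1&1=1 G1=G2=1 G2=(1+1>=1)=1 -> 111
Step 6: G0=G2&G1=1&1=1 G1=G2=1 G2=(1+1>=1)=1 -> 111

111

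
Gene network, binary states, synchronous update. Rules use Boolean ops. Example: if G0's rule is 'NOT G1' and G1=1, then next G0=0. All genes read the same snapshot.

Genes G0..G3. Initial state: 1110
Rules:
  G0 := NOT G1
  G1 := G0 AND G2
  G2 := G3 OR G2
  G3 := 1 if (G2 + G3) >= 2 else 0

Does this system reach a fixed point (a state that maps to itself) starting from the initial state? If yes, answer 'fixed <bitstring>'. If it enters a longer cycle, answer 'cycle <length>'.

Step 0: 1110
Step 1: G0=NOT G1=NOT 1=0 G1=G0&G2=1&1=1 G2=G3|G2=0|1=1 G3=(1+0>=2)=0 -> 0110
Step 2: G0=NOT G1=NOT 1=0 G1=G0&G2=0&1=0 G2=G3|G2=0|1=1 G3=(1+0>=2)=0 -> 0010
Step 3: G0=NOT G1=NOT 0=1 G1=G0&G2=0&1=0 G2=G3|G2=0|1=1 G3=(1+0>=2)=0 -> 1010
Step 4: G0=NOT G1=NOT 0=1 G1=G0&G2=1&1=1 G2=G3|G2=0|1=1 G3=(1+0>=2)=0 -> 1110
Cycle of length 4 starting at step 0 -> no fixed point

Answer: cycle 4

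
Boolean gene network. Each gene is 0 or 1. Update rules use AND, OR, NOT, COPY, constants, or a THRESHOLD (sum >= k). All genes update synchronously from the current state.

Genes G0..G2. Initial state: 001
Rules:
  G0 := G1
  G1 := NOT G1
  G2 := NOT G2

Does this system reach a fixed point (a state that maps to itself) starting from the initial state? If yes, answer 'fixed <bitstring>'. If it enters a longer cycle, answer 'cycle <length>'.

Answer: cycle 2

Derivation:
Step 0: 001
Step 1: G0=G1=0 G1=NOT G1=NOT 0=1 G2=NOT G2=NOT 1=0 -> 010
Step 2: G0=G1=1 G1=NOT G1=NOT 1=0 G2=NOT G2=NOT 0=1 -> 101
Step 3: G0=G1=0 G1=NOT G1=NOT 0=1 G2=NOT G2=NOT 1=0 -> 010
Cycle of length 2 starting at step 1 -> no fixed point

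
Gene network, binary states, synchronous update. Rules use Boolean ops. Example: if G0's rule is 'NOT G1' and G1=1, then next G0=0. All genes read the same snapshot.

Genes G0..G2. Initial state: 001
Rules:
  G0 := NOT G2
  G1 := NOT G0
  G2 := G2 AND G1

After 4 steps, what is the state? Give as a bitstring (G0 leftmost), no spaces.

Step 1: G0=NOT G2=NOT 1=0 G1=NOT G0=NOT 0=1 G2=G2&G1=1&0=0 -> 010
Step 2: G0=NOT G2=NOT 0=1 G1=NOT G0=NOT 0=1 G2=G2&G1=0&1=0 -> 110
Step 3: G0=NOT G2=NOT 0=1 G1=NOT G0=NOT 1=0 G2=G2&G1=0&1=0 -> 100
Step 4: G0=NOT G2=NOT 0=1 G1=NOT G0=NOT 1=0 G2=G2&G1=0&0=0 -> 100

100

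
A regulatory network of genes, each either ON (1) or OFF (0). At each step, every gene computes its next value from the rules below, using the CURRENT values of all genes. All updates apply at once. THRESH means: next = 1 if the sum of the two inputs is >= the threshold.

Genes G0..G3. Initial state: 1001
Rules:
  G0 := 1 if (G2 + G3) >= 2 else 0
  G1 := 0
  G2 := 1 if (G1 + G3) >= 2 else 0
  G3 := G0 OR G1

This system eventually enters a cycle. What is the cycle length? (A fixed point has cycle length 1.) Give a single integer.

Answer: 1

Derivation:
Step 0: 1001
Step 1: G0=(0+1>=2)=0 G1=0(const) G2=(0+1>=2)=0 G3=G0|G1=1|0=1 -> 0001
Step 2: G0=(0+1>=2)=0 G1=0(const) G2=(0+1>=2)=0 G3=G0|G1=0|0=0 -> 0000
Step 3: G0=(0+0>=2)=0 G1=0(const) G2=(0+0>=2)=0 G3=G0|G1=0|0=0 -> 0000
State from step 3 equals state from step 2 -> cycle length 1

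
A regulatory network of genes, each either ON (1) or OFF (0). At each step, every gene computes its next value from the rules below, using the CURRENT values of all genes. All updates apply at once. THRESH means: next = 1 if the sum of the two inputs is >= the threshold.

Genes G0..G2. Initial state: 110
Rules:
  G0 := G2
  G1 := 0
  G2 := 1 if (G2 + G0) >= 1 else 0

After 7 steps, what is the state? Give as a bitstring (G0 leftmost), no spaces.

Step 1: G0=G2=0 G1=0(const) G2=(0+1>=1)=1 -> 001
Step 2: G0=G2=1 G1=0(const) G2=(1+0>=1)=1 -> 101
Step 3: G0=G2=1 G1=0(const) G2=(1+1>=1)=1 -> 101
Step 4: G0=G2=1 G1=0(const) G2=(1+1>=1)=1 -> 101
Step 5: G0=G2=1 G1=0(const) G2=(1+1>=1)=1 -> 101
Step 6: G0=G2=1 G1=0(const) G2=(1+1>=1)=1 -> 101
Step 7: G0=G2=1 G1=0(const) G2=(1+1>=1)=1 -> 101

101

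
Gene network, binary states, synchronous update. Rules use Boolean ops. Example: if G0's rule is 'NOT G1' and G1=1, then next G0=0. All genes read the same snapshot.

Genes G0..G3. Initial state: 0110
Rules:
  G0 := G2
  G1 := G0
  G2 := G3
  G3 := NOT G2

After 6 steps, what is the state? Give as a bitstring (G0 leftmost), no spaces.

Step 1: G0=G2=1 G1=G0=0 G2=G3=0 G3=NOT G2=NOT 1=0 -> 1000
Step 2: G0=G2=0 G1=G0=1 G2=G3=0 G3=NOT G2=NOT 0=1 -> 0101
Step 3: G0=G2=0 G1=G0=0 G2=G3=1 G3=NOT G2=NOT 0=1 -> 0011
Step 4: G0=G2=1 G1=G0=0 G2=G3=1 G3=NOT G2=NOT 1=0 -> 1010
Step 5: G0=G2=1 G1=G0=1 G2=G3=0 G3=NOT G2=NOT 1=0 -> 1100
Step 6: G0=G2=0 G1=G0=1 G2=G3=0 G3=NOT G2=NOT 0=1 -> 0101

0101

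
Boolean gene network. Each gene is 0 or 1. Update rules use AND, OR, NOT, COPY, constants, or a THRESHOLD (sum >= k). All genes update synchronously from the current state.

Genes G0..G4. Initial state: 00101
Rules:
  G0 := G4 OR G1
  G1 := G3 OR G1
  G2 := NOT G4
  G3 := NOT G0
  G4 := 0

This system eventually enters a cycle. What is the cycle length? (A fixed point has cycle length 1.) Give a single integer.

Answer: 1

Derivation:
Step 0: 00101
Step 1: G0=G4|G1=1|0=1 G1=G3|G1=0|0=0 G2=NOT G4=NOT 1=0 G3=NOT G0=NOT 0=1 G4=0(const) -> 10010
Step 2: G0=G4|G1=0|0=0 G1=G3|G1=1|0=1 G2=NOT G4=NOT 0=1 G3=NOT G0=NOT 1=0 G4=0(const) -> 01100
Step 3: G0=G4|G1=0|1=1 G1=G3|G1=0|1=1 G2=NOT G4=NOT 0=1 G3=NOT G0=NOT 0=1 G4=0(const) -> 11110
Step 4: G0=G4|G1=0|1=1 G1=G3|G1=1|1=1 G2=NOT G4=NOT 0=1 G3=NOT G0=NOT 1=0 G4=0(const) -> 11100
Step 5: G0=G4|G1=0|1=1 G1=G3|G1=0|1=1 G2=NOT G4=NOT 0=1 G3=NOT G0=NOT 1=0 G4=0(const) -> 11100
State from step 5 equals state from step 4 -> cycle length 1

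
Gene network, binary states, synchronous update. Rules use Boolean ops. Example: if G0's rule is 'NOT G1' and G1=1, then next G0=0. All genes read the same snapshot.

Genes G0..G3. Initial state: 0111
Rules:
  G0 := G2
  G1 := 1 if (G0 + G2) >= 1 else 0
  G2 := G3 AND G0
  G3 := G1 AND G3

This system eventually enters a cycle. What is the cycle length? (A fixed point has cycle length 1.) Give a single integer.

Answer: 2

Derivation:
Step 0: 0111
Step 1: G0=G2=1 G1=(0+1>=1)=1 G2=G3&G0=1&0=0 G3=G1&G3=1&1=1 -> 1101
Step 2: G0=G2=0 G1=(1+0>=1)=1 G2=G3&G0=1&1=1 G3=G1&G3=1&1=1 -> 0111
State from step 2 equals state from step 0 -> cycle length 2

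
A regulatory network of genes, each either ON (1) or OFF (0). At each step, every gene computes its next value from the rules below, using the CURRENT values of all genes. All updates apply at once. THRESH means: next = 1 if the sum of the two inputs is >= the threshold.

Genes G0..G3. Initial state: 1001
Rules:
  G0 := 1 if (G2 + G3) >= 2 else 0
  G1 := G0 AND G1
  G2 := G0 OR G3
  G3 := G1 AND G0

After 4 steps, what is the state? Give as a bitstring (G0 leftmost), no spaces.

Step 1: G0=(0+1>=2)=0 G1=G0&G1=1&0=0 G2=G0|G3=1|1=1 G3=G1&G0=0&1=0 -> 0010
Step 2: G0=(1+0>=2)=0 G1=G0&G1=0&0=0 G2=G0|G3=0|0=0 G3=G1&G0=0&0=0 -> 0000
Step 3: G0=(0+0>=2)=0 G1=G0&G1=0&0=0 G2=G0|G3=0|0=0 G3=G1&G0=0&0=0 -> 0000
Step 4: G0=(0+0>=2)=0 G1=G0&G1=0&0=0 G2=G0|G3=0|0=0 G3=G1&G0=0&0=0 -> 0000

0000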